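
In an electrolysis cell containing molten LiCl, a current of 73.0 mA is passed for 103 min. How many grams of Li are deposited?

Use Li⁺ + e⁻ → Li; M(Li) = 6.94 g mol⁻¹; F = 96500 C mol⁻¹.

Q = I·t = 0.07300 A × 6180.0 s = 451.1 C.
n(e⁻) = Q/F = 451.1 / 96500 = 0.004675 mol.
Li⁺ + e⁻ → Li, so n(Li) = n(e⁻)/1 = 0.004675 mol.
m = n·M = 0.004675 × 6.94 = 0.0324 g.

0.0324 g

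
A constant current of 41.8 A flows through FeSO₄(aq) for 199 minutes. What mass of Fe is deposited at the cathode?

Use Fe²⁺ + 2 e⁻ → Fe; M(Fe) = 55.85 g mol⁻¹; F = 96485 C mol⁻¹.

Q = I·t = 41.80 A × 11940 s = 499100 C.
n(e⁻) = Q/F = 499100 / 96485 = 5.173 mol.
Fe²⁺ + 2 e⁻ → Fe, so n(Fe) = n(e⁻)/2 = 2.586 mol.
m = n·M = 2.586 × 55.85 = 144 g.

144 g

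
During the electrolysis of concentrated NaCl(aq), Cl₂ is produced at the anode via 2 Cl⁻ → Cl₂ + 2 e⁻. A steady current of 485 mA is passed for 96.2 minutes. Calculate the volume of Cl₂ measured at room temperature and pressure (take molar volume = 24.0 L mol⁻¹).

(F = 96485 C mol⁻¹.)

Q = I·t = 0.4850 A × 5772.0 s = 2799 C.
n(e⁻) = Q/F = 2799 / 96485 = 0.02901 mol.
2 electrons are transferred per Cl₂ molecule, so n(Cl₂) = 0.02901 / 2 = 0.01451 mol.
V = n × V_m = 0.01451 × 24.0 = 0.348 L.

0.348 L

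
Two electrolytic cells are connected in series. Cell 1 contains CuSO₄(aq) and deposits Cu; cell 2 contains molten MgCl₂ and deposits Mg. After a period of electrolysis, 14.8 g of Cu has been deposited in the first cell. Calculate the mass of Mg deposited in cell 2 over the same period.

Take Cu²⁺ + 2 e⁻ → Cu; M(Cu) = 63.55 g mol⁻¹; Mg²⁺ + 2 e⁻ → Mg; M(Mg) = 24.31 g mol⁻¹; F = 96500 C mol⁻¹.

5.66 g

n(Cu) = 14.8 / 63.55 = 0.2329 mol.
Since Cu²⁺ + 2 e⁻ → Cu, n(e⁻) passed = 2 × 0.2329 = 0.4658 mol.
Cells in series carry the same charge, so the same 0.4658 mol of electrons passes through cell 2.
Mg²⁺ + 2 e⁻ → Mg, so n(Mg) = 0.4658 / 2 = 0.2329 mol.
m(Mg) = 0.2329 × 24.31 = 5.66 g.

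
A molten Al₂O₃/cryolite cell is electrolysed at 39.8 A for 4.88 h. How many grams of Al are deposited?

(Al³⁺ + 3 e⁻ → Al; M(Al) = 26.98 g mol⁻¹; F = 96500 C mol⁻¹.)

65.2 g

Q = I·t = 39.80 A × 17568 s = 699200 C.
n(e⁻) = Q/F = 699200 / 96500 = 7.246 mol.
Al³⁺ + 3 e⁻ → Al, so n(Al) = n(e⁻)/3 = 2.415 mol.
m = n·M = 2.415 × 26.98 = 65.2 g.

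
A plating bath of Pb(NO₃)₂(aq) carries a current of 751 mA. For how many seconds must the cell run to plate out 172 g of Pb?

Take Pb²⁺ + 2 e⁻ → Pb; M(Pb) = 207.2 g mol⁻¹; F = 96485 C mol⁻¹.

n(Pb) = m/M = 172 / 207.2 = 0.8301 mol.
Each Pb atom requires 2 electrons, so n(e⁻) = 2 × 0.8301 = 1.660 mol.
Q = n(e⁻)·F = 1.660 × 96485 = 160200 C.
t = Q/I = 160200 / 0.7510 A = 213300 s.

2.13 × 10⁵ s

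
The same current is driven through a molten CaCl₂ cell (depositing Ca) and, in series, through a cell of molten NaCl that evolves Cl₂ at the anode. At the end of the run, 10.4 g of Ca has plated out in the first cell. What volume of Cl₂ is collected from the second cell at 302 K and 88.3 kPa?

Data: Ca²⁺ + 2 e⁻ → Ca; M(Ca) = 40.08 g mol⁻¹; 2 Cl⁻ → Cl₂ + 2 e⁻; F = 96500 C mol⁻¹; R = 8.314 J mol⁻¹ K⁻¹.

7.38 L

n(Ca) = 10.4 / 40.08 = 0.2595 mol, so n(e⁻) = 2 × 0.2595 = 0.5190 mol.
The cells are in series, so the same 0.5190 mol of electrons passes through the second cell.
2 Cl⁻ → Cl₂ + 2 e⁻ — 2 mol e⁻ per mol Cl₂, so n(Cl₂) = 0.5190/2 = 0.2595 mol.
V = nRT/P = (0.2595 × 8.314 × 302) / (88.3 × 10³) = 0.00738 m³ = 7.38 L.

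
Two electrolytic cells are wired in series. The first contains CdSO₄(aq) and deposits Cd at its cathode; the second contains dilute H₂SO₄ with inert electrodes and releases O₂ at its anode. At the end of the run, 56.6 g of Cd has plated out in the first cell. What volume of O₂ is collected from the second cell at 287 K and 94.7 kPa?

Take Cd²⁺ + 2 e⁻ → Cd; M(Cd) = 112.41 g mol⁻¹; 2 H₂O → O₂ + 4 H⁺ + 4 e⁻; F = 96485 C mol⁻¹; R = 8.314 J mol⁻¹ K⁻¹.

n(Cd) = 56.6 / 112.41 = 0.5035 mol, so n(e⁻) = 2 × 0.5035 = 1.007 mol.
The cells are in series, so the same 1.007 mol of electrons passes through the second cell.
2 H₂O → O₂ + 4 H⁺ + 4 e⁻ — 4 mol e⁻ per mol O₂, so n(O₂) = 1.007/4 = 0.2518 mol.
V = nRT/P = (0.2518 × 8.314 × 287) / (94.7 × 10³) = 0.00634 m³ = 6.34 L.

6.34 L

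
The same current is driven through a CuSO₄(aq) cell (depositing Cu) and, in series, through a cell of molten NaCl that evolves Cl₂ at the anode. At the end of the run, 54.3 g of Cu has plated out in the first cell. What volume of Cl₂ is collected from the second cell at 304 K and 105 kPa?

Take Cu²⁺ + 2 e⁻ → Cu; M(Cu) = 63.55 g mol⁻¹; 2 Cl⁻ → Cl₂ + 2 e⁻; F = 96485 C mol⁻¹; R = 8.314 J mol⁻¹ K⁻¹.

n(Cu) = 54.3 / 63.55 = 0.8544 mol, so n(e⁻) = 2 × 0.8544 = 1.709 mol.
The cells are in series, so the same 1.709 mol of electrons passes through the second cell.
2 Cl⁻ → Cl₂ + 2 e⁻ — 2 mol e⁻ per mol Cl₂, so n(Cl₂) = 1.709/2 = 0.8544 mol.
V = nRT/P = (0.8544 × 8.314 × 304) / (105 × 10³) = 0.0206 m³ = 20.6 L.

20.6 L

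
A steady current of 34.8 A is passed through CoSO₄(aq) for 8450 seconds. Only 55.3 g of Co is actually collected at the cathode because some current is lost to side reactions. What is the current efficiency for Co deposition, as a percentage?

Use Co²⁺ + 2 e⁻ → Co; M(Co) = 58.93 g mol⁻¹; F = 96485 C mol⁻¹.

61.6 %

Q = I·t = 34.80 × 8450.0 = 294100 C; n(e⁻) = 294100/96485 = 3.048 mol.
Theoretical n(Co) = n(e⁻)/2 = 1.524 mol, i.e. m_theo = 1.524 × 58.93 = 89.80 g.
Efficiency = m_actual / m_theo = 55.3 / 89.80 = 61.6 %.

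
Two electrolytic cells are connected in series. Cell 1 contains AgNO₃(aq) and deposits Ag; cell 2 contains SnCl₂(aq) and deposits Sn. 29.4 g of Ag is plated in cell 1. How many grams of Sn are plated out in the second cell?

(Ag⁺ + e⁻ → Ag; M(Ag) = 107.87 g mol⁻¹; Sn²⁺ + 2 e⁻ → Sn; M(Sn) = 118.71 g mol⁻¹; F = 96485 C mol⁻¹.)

16.2 g

n(Ag) = 29.4 / 107.87 = 0.2726 mol.
Since Ag⁺ + e⁻ → Ag, n(e⁻) passed = 1 × 0.2726 = 0.2726 mol.
Cells in series carry the same charge, so the same 0.2726 mol of electrons passes through cell 2.
Sn²⁺ + 2 e⁻ → Sn, so n(Sn) = 0.2726 / 2 = 0.1363 mol.
m(Sn) = 0.1363 × 118.71 = 16.2 g.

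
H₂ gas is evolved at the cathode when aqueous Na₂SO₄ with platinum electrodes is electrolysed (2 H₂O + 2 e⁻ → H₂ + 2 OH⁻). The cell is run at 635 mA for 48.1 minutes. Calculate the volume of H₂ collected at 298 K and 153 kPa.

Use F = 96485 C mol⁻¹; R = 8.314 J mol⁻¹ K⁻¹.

0.154 L

Q = I·t = 0.6350 A × 2886.0 s = 1833 C.
n(e⁻) = Q/F = 1833 / 96485 = 0.01899 mol.
2 electrons are transferred per H₂ molecule, so n(H₂) = 0.01899 / 2 = 0.009497 mol.
V = nRT/P = (0.009497 × 8.314 × 298) / (153 × 10³ Pa) = 1.54 × 10⁻⁴ m³ = 0.154 L.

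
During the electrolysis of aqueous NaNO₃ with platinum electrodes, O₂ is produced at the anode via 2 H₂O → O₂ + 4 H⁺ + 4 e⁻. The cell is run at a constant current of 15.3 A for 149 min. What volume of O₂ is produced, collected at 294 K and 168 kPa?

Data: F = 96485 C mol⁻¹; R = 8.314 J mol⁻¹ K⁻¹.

Q = I·t = 15.30 A × 8940.0 s = 136800 C.
n(e⁻) = Q/F = 136800 / 96485 = 1.418 mol.
4 electrons are transferred per O₂ molecule, so n(O₂) = 1.418 / 4 = 0.3544 mol.
V = nRT/P = (0.3544 × 8.314 × 294) / (168 × 10³ Pa) = 0.00516 m³ = 5.16 L.

5.16 L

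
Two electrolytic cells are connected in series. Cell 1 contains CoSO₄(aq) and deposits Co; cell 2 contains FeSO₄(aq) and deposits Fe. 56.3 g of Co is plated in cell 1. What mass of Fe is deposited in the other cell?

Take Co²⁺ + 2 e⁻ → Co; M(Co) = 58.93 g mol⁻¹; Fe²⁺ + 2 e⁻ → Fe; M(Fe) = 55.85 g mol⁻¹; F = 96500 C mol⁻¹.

n(Co) = 56.3 / 58.93 = 0.9554 mol.
Since Co²⁺ + 2 e⁻ → Co, n(e⁻) passed = 2 × 0.9554 = 1.911 mol.
Cells in series carry the same charge, so the same 1.911 mol of electrons passes through cell 2.
Fe²⁺ + 2 e⁻ → Fe, so n(Fe) = 1.911 / 2 = 0.9554 mol.
m(Fe) = 0.9554 × 55.85 = 53.4 g.

53.4 g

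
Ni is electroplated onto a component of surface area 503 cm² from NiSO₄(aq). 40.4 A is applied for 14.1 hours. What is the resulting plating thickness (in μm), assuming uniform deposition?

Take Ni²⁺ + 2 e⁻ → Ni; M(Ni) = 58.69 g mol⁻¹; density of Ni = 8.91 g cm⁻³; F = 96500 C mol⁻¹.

Q = I·t = 40.40 × 50760 = 2051000 C; n(e⁻) = 21.25 mol.
n(Ni) = n(e⁻)/2 = 10.63 mol, so m = 10.63 × 58.69 = 623.6 g.
Volume = m/ρ = 623.6 / 8.91 = 69.99 cm³.
Thickness = V/A = 69.99 / 503 = 0.139 cm = 1390 μm.

1390 μm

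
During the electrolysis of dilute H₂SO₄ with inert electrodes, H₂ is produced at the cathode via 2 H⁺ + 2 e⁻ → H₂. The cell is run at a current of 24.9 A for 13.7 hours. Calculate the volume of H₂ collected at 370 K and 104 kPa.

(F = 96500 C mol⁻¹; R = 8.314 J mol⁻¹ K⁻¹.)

188 L

Q = I·t = 24.90 A × 49320 s = 1228000 C.
n(e⁻) = Q/F = 1228000 / 96500 = 12.73 mol.
2 electrons are transferred per H₂ molecule, so n(H₂) = 12.73 / 2 = 6.363 mol.
V = nRT/P = (6.363 × 8.314 × 370) / (104 × 10³ Pa) = 0.188 m³ = 188 L.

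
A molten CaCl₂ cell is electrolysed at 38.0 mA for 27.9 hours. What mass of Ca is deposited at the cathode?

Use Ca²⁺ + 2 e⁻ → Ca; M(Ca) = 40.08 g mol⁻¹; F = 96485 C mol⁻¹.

Q = I·t = 0.03800 A × 100440 s = 3817 C.
n(e⁻) = Q/F = 3817 / 96485 = 0.03956 mol.
Ca²⁺ + 2 e⁻ → Ca, so n(Ca) = n(e⁻)/2 = 0.01978 mol.
m = n·M = 0.01978 × 40.08 = 0.793 g.

0.793 g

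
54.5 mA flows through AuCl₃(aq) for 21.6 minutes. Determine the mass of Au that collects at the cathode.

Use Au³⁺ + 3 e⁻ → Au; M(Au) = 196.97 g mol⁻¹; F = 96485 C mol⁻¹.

0.0481 g

Q = I·t = 0.05450 A × 1296.0 s = 70.63 C.
n(e⁻) = Q/F = 70.63 / 96485 = 0.0007321 mol.
Au³⁺ + 3 e⁻ → Au, so n(Au) = n(e⁻)/3 = 0.0002440 mol.
m = n·M = 0.0002440 × 196.97 = 0.0481 g.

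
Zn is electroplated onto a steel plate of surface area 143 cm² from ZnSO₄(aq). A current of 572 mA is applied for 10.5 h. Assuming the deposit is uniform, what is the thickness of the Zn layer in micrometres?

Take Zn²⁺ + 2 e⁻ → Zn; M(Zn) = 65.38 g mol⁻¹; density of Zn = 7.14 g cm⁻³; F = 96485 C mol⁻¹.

71.7 μm

Q = I·t = 0.5720 × 37800 = 21620 C; n(e⁻) = 0.2241 mol.
n(Zn) = n(e⁻)/2 = 0.1120 mol, so m = 0.1120 × 65.38 = 7.326 g.
Volume = m/ρ = 7.326 / 7.14 = 1.026 cm³.
Thickness = V/A = 1.026 / 143 = 0.00717 cm = 71.7 μm.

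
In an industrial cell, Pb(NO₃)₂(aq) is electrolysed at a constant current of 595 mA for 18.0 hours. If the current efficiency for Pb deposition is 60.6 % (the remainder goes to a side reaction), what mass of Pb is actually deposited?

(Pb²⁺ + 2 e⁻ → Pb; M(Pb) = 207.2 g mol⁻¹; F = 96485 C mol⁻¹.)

25.1 g

Q = I·t = 0.5950 × 64800 = 38560 C.
n(e⁻) = 38560/96485 = 0.3996 mol; theoretically n(Pb) = 0.3996/2 = 0.1998 mol, m_theo = 41.40 g.
At 60.6 % efficiency, m_actual = 0.606 × 41.40 = 25.1 g.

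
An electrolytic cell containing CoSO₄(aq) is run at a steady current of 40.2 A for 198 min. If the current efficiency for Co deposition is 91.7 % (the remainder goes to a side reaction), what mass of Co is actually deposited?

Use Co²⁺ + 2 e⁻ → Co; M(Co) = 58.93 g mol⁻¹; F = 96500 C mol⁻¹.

Q = I·t = 40.20 × 11880 = 477600 C.
n(e⁻) = 477600/96500 = 4.949 mol; theoretically n(Co) = 4.949/2 = 2.474 mol, m_theo = 145.8 g.
At 91.7 % efficiency, m_actual = 0.917 × 145.8 = 134 g.

134 g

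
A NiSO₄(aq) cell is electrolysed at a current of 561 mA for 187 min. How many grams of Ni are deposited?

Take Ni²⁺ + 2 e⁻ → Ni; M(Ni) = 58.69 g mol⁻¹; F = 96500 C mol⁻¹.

1.91 g

Q = I·t = 0.5610 A × 11220 s = 6294 C.
n(e⁻) = Q/F = 6294 / 96500 = 0.06523 mol.
Ni²⁺ + 2 e⁻ → Ni, so n(Ni) = n(e⁻)/2 = 0.03261 mol.
m = n·M = 0.03261 × 58.69 = 1.91 g.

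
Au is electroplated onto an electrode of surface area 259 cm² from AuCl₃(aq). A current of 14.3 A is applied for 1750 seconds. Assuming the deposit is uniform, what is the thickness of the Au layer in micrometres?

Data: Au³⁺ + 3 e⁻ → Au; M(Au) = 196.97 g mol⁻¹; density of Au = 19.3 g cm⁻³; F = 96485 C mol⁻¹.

34.1 μm

Q = I·t = 14.30 × 1750.0 = 25020 C; n(e⁻) = 0.2594 mol.
n(Au) = n(e⁻)/3 = 0.08646 mol, so m = 0.08646 × 196.97 = 17.03 g.
Volume = m/ρ = 17.03 / 19.3 = 0.8823 cm³.
Thickness = V/A = 0.8823 / 259 = 0.00341 cm = 34.1 μm.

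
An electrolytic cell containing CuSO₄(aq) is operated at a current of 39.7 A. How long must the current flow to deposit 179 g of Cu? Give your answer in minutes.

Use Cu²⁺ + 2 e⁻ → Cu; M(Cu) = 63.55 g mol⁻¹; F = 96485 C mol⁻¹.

n(Cu) = m/M = 179 / 63.55 = 2.817 mol.
Each Cu atom requires 2 electrons, so n(e⁻) = 2 × 2.817 = 5.633 mol.
Q = n(e⁻)·F = 5.633 × 96485 = 543500 C.
t = Q/I = 543500 / 39.70 A = 13690 s = 228 min.

228 min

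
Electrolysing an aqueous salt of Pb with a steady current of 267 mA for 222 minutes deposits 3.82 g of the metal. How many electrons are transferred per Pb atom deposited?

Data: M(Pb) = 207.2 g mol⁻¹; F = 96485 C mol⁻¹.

2

Q = I·t = 0.2670 A × 13320 s = 3556 C, so n(e⁻) = 3556/96485 = 0.03686 mol.
n(Pb) deposited = 3.82 / 207.2 = 0.01844 mol.
Electrons per atom = n(e⁻)/n(Pb) = 0.03686 / 0.01844 = 2.00 ≈ 2, so the ion is Pb²⁺.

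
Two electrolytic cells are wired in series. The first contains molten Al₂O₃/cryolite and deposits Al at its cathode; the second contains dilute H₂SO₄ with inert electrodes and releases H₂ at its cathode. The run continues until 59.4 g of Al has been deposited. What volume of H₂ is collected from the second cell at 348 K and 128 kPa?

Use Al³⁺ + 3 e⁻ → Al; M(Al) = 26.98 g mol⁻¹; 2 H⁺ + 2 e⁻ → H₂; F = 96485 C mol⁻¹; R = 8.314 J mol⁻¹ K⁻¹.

n(Al) = 59.4 / 26.98 = 2.202 mol, so n(e⁻) = 3 × 2.202 = 6.605 mol.
The cells are in series, so the same 6.605 mol of electrons passes through the second cell.
2 H⁺ + 2 e⁻ → H₂ — 2 mol e⁻ per mol H₂, so n(H₂) = 6.605/2 = 3.302 mol.
V = nRT/P = (3.302 × 8.314 × 348) / (128 × 10³) = 0.0746 m³ = 74.6 L.

74.6 L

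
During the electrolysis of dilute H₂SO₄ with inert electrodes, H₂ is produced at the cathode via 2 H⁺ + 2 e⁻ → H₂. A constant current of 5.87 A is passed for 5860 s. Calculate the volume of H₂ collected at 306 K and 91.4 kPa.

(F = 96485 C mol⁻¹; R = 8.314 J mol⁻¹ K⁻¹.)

Q = I·t = 5.870 A × 5860.0 s = 34400 C.
n(e⁻) = Q/F = 34400 / 96485 = 0.3565 mol.
2 electrons are transferred per H₂ molecule, so n(H₂) = 0.3565 / 2 = 0.1783 mol.
V = nRT/P = (0.1783 × 8.314 × 306) / (91.4 × 10³ Pa) = 0.00496 m³ = 4.96 L.

4.96 L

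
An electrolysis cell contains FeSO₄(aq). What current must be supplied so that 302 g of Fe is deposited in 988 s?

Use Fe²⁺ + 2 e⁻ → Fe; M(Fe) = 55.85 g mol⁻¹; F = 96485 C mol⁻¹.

1060 A

n(Fe) = 302 / 55.85 = 5.407 mol.
n(e⁻) = 2 × 5.407 = 10.81 mol.
Q = n(e⁻)·F = 10.81 × 96485 = 1043000 C.
I = Q/t = 1043000 / 988.00 s = 1060 A.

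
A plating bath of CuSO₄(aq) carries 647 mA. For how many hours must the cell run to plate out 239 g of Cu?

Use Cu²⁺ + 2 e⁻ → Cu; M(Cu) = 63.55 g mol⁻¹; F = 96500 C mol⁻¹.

n(Cu) = m/M = 239 / 63.55 = 3.761 mol.
Each Cu atom requires 2 electrons, so n(e⁻) = 2 × 3.761 = 7.522 mol.
Q = n(e⁻)·F = 7.522 × 96500 = 725800 C.
t = Q/I = 725800 / 0.6470 A = 1122000 s = 312 h.

312 h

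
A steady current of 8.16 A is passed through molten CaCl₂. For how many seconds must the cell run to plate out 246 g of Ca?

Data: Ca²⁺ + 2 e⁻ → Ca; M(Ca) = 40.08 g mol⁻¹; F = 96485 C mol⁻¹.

n(Ca) = m/M = 246 / 40.08 = 6.138 mol.
Each Ca atom requires 2 electrons, so n(e⁻) = 2 × 6.138 = 12.28 mol.
Q = n(e⁻)·F = 12.28 × 96485 = 1184000 C.
t = Q/I = 1184000 / 8.160 A = 145100 s.

1.45 × 10⁵ s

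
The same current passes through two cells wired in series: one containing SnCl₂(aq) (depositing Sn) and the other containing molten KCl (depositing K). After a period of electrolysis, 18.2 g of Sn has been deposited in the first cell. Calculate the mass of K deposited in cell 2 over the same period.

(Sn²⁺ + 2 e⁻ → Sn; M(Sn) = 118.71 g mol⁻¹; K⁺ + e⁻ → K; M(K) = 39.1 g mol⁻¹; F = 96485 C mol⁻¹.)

n(Sn) = 18.2 / 118.71 = 0.1533 mol.
Since Sn²⁺ + 2 e⁻ → Sn, n(e⁻) passed = 2 × 0.1533 = 0.3066 mol.
Cells in series carry the same charge, so the same 0.3066 mol of electrons passes through cell 2.
K⁺ + e⁻ → K, so n(K) = 0.3066 / 1 = 0.3066 mol.
m(K) = 0.3066 × 39.1 = 12.0 g.

12.0 g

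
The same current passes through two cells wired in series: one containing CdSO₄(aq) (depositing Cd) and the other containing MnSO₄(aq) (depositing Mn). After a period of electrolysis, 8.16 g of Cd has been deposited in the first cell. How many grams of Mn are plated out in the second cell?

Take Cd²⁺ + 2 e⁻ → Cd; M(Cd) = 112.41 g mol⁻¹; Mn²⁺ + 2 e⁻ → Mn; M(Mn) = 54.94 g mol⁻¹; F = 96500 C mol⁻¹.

n(Cd) = 8.16 / 112.41 = 0.07259 mol.
Since Cd²⁺ + 2 e⁻ → Cd, n(e⁻) passed = 2 × 0.07259 = 0.1452 mol.
Cells in series carry the same charge, so the same 0.1452 mol of electrons passes through cell 2.
Mn²⁺ + 2 e⁻ → Mn, so n(Mn) = 0.1452 / 2 = 0.07259 mol.
m(Mn) = 0.07259 × 54.94 = 3.99 g.

3.99 g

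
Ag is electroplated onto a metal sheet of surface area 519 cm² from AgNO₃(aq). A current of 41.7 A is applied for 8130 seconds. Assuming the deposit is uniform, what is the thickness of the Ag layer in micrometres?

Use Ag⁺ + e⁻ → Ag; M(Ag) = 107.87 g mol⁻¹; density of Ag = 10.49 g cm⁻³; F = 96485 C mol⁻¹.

Q = I·t = 41.70 × 8130.0 = 339000 C; n(e⁻) = 3.514 mol.
n(Ag) = n(e⁻)/1 = 3.514 mol, so m = 3.514 × 107.87 = 379.0 g.
Volume = m/ρ = 379.0 / 10.49 = 36.13 cm³.
Thickness = V/A = 36.13 / 519 = 0.0696 cm = 696 μm.

696 μm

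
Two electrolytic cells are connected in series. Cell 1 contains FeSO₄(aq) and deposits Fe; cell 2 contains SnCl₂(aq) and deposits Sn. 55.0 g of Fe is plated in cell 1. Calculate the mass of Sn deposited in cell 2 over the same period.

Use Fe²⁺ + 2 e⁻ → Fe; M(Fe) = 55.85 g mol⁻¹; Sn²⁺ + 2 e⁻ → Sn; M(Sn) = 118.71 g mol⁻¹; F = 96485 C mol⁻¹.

117 g

n(Fe) = 55.0 / 55.85 = 0.9848 mol.
Since Fe²⁺ + 2 e⁻ → Fe, n(e⁻) passed = 2 × 0.9848 = 1.970 mol.
Cells in series carry the same charge, so the same 1.970 mol of electrons passes through cell 2.
Sn²⁺ + 2 e⁻ → Sn, so n(Sn) = 1.970 / 2 = 0.9848 mol.
m(Sn) = 0.9848 × 118.71 = 117 g.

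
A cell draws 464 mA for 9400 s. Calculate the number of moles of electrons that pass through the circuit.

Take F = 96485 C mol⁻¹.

Q = I·t = 0.4640 A × 9400.0 s = 4362 C.
n(e⁻) = Q/F = 4362 / 96485 = 0.0452 mol.

0.0452 mol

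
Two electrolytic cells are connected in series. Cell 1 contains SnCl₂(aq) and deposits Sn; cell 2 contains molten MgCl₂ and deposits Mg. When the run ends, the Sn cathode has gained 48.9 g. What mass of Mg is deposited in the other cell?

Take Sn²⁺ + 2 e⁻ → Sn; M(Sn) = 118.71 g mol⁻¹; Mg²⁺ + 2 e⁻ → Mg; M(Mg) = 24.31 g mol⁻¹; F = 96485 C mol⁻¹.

10.0 g

n(Sn) = 48.9 / 118.71 = 0.4119 mol.
Since Sn²⁺ + 2 e⁻ → Sn, n(e⁻) passed = 2 × 0.4119 = 0.8239 mol.
Cells in series carry the same charge, so the same 0.8239 mol of electrons passes through cell 2.
Mg²⁺ + 2 e⁻ → Mg, so n(Mg) = 0.8239 / 2 = 0.4119 mol.
m(Mg) = 0.4119 × 24.31 = 10.0 g.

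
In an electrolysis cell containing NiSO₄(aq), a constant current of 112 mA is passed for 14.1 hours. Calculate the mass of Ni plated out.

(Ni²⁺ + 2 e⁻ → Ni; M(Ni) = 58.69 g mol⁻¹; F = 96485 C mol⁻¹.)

1.73 g

Q = I·t = 0.1120 A × 50760 s = 5685 C.
n(e⁻) = Q/F = 5685 / 96485 = 0.05892 mol.
Ni²⁺ + 2 e⁻ → Ni, so n(Ni) = n(e⁻)/2 = 0.02946 mol.
m = n·M = 0.02946 × 58.69 = 1.73 g.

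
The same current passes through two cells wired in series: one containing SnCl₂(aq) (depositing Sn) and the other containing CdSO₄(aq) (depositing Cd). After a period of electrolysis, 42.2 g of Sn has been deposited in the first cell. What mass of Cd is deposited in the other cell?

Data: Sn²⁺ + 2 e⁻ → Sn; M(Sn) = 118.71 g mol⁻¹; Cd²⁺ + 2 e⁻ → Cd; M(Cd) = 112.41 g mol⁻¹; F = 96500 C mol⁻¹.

40.0 g

n(Sn) = 42.2 / 118.71 = 0.3555 mol.
Since Sn²⁺ + 2 e⁻ → Sn, n(e⁻) passed = 2 × 0.3555 = 0.7110 mol.
Cells in series carry the same charge, so the same 0.7110 mol of electrons passes through cell 2.
Cd²⁺ + 2 e⁻ → Cd, so n(Cd) = 0.7110 / 2 = 0.3555 mol.
m(Cd) = 0.3555 × 112.41 = 40.0 g.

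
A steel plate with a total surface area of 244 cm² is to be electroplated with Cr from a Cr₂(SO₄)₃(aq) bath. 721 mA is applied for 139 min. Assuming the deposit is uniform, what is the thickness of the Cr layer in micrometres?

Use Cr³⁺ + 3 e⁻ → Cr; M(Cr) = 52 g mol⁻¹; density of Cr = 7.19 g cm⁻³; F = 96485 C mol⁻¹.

Q = I·t = 0.7210 × 8340.0 = 6013 C; n(e⁻) = 0.06232 mol.
n(Cr) = n(e⁻)/3 = 0.02077 mol, so m = 0.02077 × 52 = 1.080 g.
Volume = m/ρ = 1.080 / 7.19 = 0.1502 cm³.
Thickness = V/A = 0.1502 / 244 = 6.16 × 10⁻⁴ cm = 6.16 μm.

6.16 μm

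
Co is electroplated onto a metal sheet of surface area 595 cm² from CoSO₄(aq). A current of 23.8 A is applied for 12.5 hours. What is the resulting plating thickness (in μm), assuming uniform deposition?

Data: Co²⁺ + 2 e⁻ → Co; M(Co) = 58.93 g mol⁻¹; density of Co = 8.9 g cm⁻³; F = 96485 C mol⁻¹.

Q = I·t = 23.80 × 45000 = 1071000 C; n(e⁻) = 11.10 mol.
n(Co) = n(e⁻)/2 = 5.550 mol, so m = 5.550 × 58.93 = 327.1 g.
Volume = m/ρ = 327.1 / 8.9 = 36.75 cm³.
Thickness = V/A = 36.75 / 595 = 0.0618 cm = 618 μm.

618 μm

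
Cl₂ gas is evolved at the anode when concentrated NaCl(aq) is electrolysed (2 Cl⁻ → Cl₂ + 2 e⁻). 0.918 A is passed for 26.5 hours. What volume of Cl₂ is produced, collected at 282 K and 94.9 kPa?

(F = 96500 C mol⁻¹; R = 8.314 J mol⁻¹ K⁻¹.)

11.2 L

Q = I·t = 0.9180 A × 95400 s = 87580 C.
n(e⁻) = Q/F = 87580 / 96500 = 0.9075 mol.
2 electrons are transferred per Cl₂ molecule, so n(Cl₂) = 0.9075 / 2 = 0.4538 mol.
V = nRT/P = (0.4538 × 8.314 × 282) / (94.9 × 10³ Pa) = 0.0112 m³ = 11.2 L.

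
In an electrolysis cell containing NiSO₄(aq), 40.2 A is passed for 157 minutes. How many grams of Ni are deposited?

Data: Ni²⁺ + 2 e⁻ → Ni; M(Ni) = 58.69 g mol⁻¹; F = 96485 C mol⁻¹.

115 g

Q = I·t = 40.20 A × 9420.0 s = 378700 C.
n(e⁻) = Q/F = 378700 / 96485 = 3.925 mol.
Ni²⁺ + 2 e⁻ → Ni, so n(Ni) = n(e⁻)/2 = 1.962 mol.
m = n·M = 1.962 × 58.69 = 115 g.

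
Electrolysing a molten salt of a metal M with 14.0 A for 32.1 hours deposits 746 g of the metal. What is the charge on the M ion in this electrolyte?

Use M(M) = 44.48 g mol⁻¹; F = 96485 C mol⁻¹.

Q = I·t = 14.00 A × 115560 s = 1618000 C, so n(e⁻) = 1618000/96485 = 16.77 mol.
n(M) deposited = 746 / 44.48 = 16.77 mol.
Electrons per atom = n(e⁻)/n(M) = 16.77 / 16.77 = 1.00 ≈ 1, so the ion is M⁺.

+1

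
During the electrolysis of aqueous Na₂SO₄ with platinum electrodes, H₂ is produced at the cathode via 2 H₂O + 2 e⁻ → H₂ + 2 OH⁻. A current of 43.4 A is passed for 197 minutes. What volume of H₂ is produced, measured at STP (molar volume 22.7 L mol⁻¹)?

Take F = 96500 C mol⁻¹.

Q = I·t = 43.40 A × 11820 s = 513000 C.
n(e⁻) = Q/F = 513000 / 96500 = 5.316 mol.
2 electrons are transferred per H₂ molecule, so n(H₂) = 5.316 / 2 = 2.658 mol.
V = n × V_m = 2.658 × 22.7 = 60.3 L.

60.3 L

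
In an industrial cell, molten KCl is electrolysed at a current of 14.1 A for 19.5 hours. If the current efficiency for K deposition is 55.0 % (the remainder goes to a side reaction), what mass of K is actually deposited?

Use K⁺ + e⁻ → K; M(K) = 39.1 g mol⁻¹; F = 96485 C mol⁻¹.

221 g

Q = I·t = 14.10 × 70200 = 989800 C.
n(e⁻) = 989800/96485 = 10.26 mol; theoretically n(K) = 10.26/1 = 10.26 mol, m_theo = 401.1 g.
At 55.0 % efficiency, m_actual = 0.550 × 401.1 = 221 g.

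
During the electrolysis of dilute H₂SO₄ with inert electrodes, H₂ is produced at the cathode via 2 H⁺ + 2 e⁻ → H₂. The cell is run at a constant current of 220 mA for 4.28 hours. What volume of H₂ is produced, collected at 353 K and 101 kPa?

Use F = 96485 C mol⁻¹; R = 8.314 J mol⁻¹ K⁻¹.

0.510 L

Q = I·t = 0.2200 A × 15408 s = 3390 C.
n(e⁻) = Q/F = 3390 / 96485 = 0.03513 mol.
2 electrons are transferred per H₂ molecule, so n(H₂) = 0.03513 / 2 = 0.01757 mol.
V = nRT/P = (0.01757 × 8.314 × 353) / (101 × 10³ Pa) = 5.10 × 10⁻⁴ m³ = 0.510 L.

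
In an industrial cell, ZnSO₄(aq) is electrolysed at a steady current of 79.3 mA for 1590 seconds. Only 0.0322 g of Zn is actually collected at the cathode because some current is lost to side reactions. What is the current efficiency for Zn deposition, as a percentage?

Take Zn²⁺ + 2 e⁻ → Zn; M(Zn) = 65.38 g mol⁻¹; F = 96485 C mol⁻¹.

75.4 %

Q = I·t = 0.07930 × 1590.0 = 126.1 C; n(e⁻) = 126.1/96485 = 0.001307 mol.
Theoretical n(Zn) = n(e⁻)/2 = 0.0006534 mol, i.e. m_theo = 0.0006534 × 65.38 = 0.04272 g.
Efficiency = m_actual / m_theo = 0.0322 / 0.04272 = 75.4 %.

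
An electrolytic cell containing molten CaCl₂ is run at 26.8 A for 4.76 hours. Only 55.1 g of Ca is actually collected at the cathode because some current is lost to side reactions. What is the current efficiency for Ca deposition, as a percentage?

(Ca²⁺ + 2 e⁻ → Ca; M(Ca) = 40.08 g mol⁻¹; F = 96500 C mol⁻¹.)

57.8 %

Q = I·t = 26.80 × 17136 = 459200 C; n(e⁻) = 459200/96500 = 4.759 mol.
Theoretical n(Ca) = n(e⁻)/2 = 2.380 mol, i.e. m_theo = 2.380 × 40.08 = 95.37 g.
Efficiency = m_actual / m_theo = 55.1 / 95.37 = 57.8 %.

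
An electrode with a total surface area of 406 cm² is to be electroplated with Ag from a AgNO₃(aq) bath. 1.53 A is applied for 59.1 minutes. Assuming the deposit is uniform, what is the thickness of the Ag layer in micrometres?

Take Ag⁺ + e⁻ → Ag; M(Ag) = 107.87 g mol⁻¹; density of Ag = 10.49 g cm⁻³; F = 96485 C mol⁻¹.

Q = I·t = 1.530 × 3546.0 = 5425 C; n(e⁻) = 0.05623 mol.
n(Ag) = n(e⁻)/1 = 0.05623 mol, so m = 0.05623 × 107.87 = 6.066 g.
Volume = m/ρ = 6.066 / 10.49 = 0.5782 cm³.
Thickness = V/A = 0.5782 / 406 = 0.00142 cm = 14.2 μm.

14.2 μm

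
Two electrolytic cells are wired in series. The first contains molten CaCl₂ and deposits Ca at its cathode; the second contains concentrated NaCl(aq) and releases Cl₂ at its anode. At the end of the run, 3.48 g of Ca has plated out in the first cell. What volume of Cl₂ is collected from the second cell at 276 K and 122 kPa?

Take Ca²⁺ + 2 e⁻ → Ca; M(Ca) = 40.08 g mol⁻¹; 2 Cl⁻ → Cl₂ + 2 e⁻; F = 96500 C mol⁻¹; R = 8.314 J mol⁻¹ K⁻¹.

1.63 L

n(Ca) = 3.48 / 40.08 = 0.08683 mol, so n(e⁻) = 2 × 0.08683 = 0.1737 mol.
The cells are in series, so the same 0.1737 mol of electrons passes through the second cell.
2 Cl⁻ → Cl₂ + 2 e⁻ — 2 mol e⁻ per mol Cl₂, so n(Cl₂) = 0.1737/2 = 0.08683 mol.
V = nRT/P = (0.08683 × 8.314 × 276) / (122 × 10³) = 0.00163 m³ = 1.63 L.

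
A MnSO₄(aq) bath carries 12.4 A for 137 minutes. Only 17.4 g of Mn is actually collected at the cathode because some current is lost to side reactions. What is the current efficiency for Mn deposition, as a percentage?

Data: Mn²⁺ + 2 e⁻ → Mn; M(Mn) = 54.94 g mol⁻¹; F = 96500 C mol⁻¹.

60.0 %

Q = I·t = 12.40 × 8220.0 = 101900 C; n(e⁻) = 101900/96500 = 1.056 mol.
Theoretical n(Mn) = n(e⁻)/2 = 0.5281 mol, i.e. m_theo = 0.5281 × 54.94 = 29.02 g.
Efficiency = m_actual / m_theo = 17.4 / 29.02 = 60.0 %.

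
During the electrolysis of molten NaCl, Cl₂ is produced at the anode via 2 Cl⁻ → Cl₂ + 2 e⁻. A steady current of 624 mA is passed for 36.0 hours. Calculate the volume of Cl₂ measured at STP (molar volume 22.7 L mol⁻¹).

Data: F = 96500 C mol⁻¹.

9.51 L

Q = I·t = 0.6240 A × 129600 s = 80870 C.
n(e⁻) = Q/F = 80870 / 96500 = 0.8380 mol.
2 electrons are transferred per Cl₂ molecule, so n(Cl₂) = 0.8380 / 2 = 0.4190 mol.
V = n × V_m = 0.4190 × 22.7 = 9.51 L.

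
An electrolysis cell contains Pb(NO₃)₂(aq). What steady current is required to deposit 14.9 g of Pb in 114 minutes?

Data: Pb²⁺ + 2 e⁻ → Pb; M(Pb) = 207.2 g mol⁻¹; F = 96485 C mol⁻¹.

2.03 A

n(Pb) = 14.9 / 207.2 = 0.07191 mol.
n(e⁻) = 2 × 0.07191 = 0.1438 mol.
Q = n(e⁻)·F = 0.1438 × 96485 = 13880 C.
I = Q/t = 13880 / 6840.0 s = 2.03 A.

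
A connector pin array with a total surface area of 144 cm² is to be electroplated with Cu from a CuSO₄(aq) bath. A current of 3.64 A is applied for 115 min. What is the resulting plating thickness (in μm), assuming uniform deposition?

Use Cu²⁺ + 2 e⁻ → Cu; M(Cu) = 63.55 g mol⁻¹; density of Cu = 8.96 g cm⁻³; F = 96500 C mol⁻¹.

64.1 μm

Q = I·t = 3.640 × 6900.0 = 25120 C; n(e⁻) = 0.2603 mol.
n(Cu) = n(e⁻)/2 = 0.1301 mol, so m = 0.1301 × 63.55 = 8.270 g.
Volume = m/ρ = 8.270 / 8.96 = 0.9230 cm³.
Thickness = V/A = 0.9230 / 144 = 0.00641 cm = 64.1 μm.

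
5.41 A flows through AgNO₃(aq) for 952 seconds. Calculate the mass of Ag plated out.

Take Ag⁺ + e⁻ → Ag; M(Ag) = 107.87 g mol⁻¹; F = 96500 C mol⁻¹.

5.76 g

Q = I·t = 5.410 A × 952.00 s = 5150 C.
n(e⁻) = Q/F = 5150 / 96500 = 0.05337 mol.
Ag⁺ + e⁻ → Ag, so n(Ag) = n(e⁻)/1 = 0.05337 mol.
m = n·M = 0.05337 × 107.87 = 5.76 g.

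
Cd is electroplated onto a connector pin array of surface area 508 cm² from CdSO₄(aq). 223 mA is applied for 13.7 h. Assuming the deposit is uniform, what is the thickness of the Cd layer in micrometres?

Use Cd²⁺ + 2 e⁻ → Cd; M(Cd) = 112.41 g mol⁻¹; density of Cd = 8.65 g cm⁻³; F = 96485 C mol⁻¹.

14.6 μm

Q = I·t = 0.2230 × 49320 = 11000 C; n(e⁻) = 0.1140 mol.
n(Cd) = n(e⁻)/2 = 0.05700 mol, so m = 0.05700 × 112.41 = 6.407 g.
Volume = m/ρ = 6.407 / 8.65 = 0.7407 cm³.
Thickness = V/A = 0.7407 / 508 = 0.00146 cm = 14.6 μm.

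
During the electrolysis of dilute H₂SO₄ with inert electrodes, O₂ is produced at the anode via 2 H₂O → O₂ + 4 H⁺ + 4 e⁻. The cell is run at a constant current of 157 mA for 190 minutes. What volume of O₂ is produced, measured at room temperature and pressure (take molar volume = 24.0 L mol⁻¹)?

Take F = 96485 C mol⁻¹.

0.111 L

Q = I·t = 0.1570 A × 11400 s = 1790 C.
n(e⁻) = Q/F = 1790 / 96485 = 0.01855 mol.
4 electrons are transferred per O₂ molecule, so n(O₂) = 0.01855 / 4 = 0.004638 mol.
V = n × V_m = 0.004638 × 24.0 = 0.111 L.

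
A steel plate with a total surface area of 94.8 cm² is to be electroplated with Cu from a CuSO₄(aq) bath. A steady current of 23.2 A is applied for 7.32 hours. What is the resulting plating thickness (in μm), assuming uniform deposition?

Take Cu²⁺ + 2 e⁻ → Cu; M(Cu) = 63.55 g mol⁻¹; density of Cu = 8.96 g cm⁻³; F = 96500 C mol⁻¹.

Q = I·t = 23.20 × 26352 = 611400 C; n(e⁻) = 6.335 mol.
n(Cu) = n(e⁻)/2 = 3.168 mol, so m = 3.168 × 63.55 = 201.3 g.
Volume = m/ρ = 201.3 / 8.96 = 22.47 cm³.
Thickness = V/A = 22.47 / 94.8 = 0.237 cm = 2370 μm.

2370 μm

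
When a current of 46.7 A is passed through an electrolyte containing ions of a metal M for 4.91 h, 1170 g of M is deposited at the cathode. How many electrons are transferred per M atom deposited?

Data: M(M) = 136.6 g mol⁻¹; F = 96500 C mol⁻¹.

1

Q = I·t = 46.70 A × 17676 s = 825500 C, so n(e⁻) = 825500/96500 = 8.554 mol.
n(M) deposited = 1170 / 136.6 = 8.565 mol.
Electrons per atom = n(e⁻)/n(M) = 8.554 / 8.565 = 0.999 ≈ 1, so the ion is M⁺.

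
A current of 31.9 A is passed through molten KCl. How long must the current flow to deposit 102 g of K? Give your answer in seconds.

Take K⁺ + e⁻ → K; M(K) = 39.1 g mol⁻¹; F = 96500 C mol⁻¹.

n(K) = m/M = 102 / 39.1 = 2.609 mol.
Each K atom requires 1 electron, so n(e⁻) = 1 × 2.609 = 2.609 mol.
Q = n(e⁻)·F = 2.609 × 96500 = 251700 C.
t = Q/I = 251700 / 31.90 A = 7892 s.

7890 s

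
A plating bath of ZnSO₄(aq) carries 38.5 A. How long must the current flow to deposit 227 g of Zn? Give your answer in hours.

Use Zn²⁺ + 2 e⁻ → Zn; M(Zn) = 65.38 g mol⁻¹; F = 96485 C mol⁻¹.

n(Zn) = m/M = 227 / 65.38 = 3.472 mol.
Each Zn atom requires 2 electrons, so n(e⁻) = 2 × 3.472 = 6.944 mol.
Q = n(e⁻)·F = 6.944 × 96485 = 670000 C.
t = Q/I = 670000 / 38.50 A = 17400 s = 4.83 h.

4.83 h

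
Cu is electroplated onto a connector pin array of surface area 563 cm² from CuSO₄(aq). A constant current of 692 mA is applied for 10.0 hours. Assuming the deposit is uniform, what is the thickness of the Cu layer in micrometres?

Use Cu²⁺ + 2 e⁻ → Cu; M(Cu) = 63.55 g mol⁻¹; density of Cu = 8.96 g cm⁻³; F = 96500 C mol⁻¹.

16.3 μm

Q = I·t = 0.6920 × 36000 = 24910 C; n(e⁻) = 0.2582 mol.
n(Cu) = n(e⁻)/2 = 0.1291 mol, so m = 0.1291 × 63.55 = 8.203 g.
Volume = m/ρ = 8.203 / 8.96 = 0.9155 cm³.
Thickness = V/A = 0.9155 / 563 = 0.00163 cm = 16.3 μm.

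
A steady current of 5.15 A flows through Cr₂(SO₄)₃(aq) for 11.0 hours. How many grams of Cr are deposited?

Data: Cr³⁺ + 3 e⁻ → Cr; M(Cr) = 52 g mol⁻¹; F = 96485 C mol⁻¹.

Q = I·t = 5.150 A × 39600 s = 203900 C.
n(e⁻) = Q/F = 203900 / 96485 = 2.114 mol.
Cr³⁺ + 3 e⁻ → Cr, so n(Cr) = n(e⁻)/3 = 0.7046 mol.
m = n·M = 0.7046 × 52 = 36.6 g.

36.6 g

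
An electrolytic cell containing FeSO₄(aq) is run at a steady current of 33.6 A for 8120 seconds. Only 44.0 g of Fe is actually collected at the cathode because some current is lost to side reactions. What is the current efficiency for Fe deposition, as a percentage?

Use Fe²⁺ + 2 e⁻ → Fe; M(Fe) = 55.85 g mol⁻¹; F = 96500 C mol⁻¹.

Q = I·t = 33.60 × 8120.0 = 272800 C; n(e⁻) = 272800/96500 = 2.827 mol.
Theoretical n(Fe) = n(e⁻)/2 = 1.414 mol, i.e. m_theo = 1.414 × 55.85 = 78.95 g.
Efficiency = m_actual / m_theo = 44.0 / 78.95 = 55.7 %.

55.7 %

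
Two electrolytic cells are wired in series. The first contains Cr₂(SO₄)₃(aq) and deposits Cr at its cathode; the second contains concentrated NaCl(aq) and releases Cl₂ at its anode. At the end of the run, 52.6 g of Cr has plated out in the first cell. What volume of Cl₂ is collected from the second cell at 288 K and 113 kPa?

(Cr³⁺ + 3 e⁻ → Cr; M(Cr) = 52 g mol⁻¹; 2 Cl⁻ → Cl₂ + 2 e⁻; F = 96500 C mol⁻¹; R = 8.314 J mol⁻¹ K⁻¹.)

32.2 L

n(Cr) = 52.6 / 52 = 1.012 mol, so n(e⁻) = 3 × 1.012 = 3.035 mol.
The cells are in series, so the same 3.035 mol of electrons passes through the second cell.
2 Cl⁻ → Cl₂ + 2 e⁻ — 2 mol e⁻ per mol Cl₂, so n(Cl₂) = 3.035/2 = 1.517 mol.
V = nRT/P = (1.517 × 8.314 × 288) / (113 × 10³) = 0.0322 m³ = 32.2 L.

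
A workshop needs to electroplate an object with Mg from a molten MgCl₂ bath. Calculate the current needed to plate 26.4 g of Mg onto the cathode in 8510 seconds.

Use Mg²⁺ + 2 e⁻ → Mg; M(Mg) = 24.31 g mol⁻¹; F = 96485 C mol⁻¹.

24.6 A

n(Mg) = 26.4 / 24.31 = 1.086 mol.
n(e⁻) = 2 × 1.086 = 2.172 mol.
Q = n(e⁻)·F = 2.172 × 96485 = 209600 C.
I = Q/t = 209600 / 8510.0 s = 24.6 A.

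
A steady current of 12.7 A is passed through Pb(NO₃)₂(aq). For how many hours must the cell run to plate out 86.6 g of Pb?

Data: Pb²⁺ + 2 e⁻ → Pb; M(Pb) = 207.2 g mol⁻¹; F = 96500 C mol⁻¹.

n(Pb) = m/M = 86.6 / 207.2 = 0.4180 mol.
Each Pb atom requires 2 electrons, so n(e⁻) = 2 × 0.4180 = 0.8359 mol.
Q = n(e⁻)·F = 0.8359 × 96500 = 80670 C.
t = Q/I = 80670 / 12.70 A = 6352 s = 1.76 h.

1.76 h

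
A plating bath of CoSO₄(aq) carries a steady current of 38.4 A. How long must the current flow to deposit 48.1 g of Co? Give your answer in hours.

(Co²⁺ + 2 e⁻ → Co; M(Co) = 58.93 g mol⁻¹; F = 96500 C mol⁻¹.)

1.14 h

n(Co) = m/M = 48.1 / 58.93 = 0.8162 mol.
Each Co atom requires 2 electrons, so n(e⁻) = 2 × 0.8162 = 1.632 mol.
Q = n(e⁻)·F = 1.632 × 96500 = 157500 C.
t = Q/I = 157500 / 38.40 A = 4102 s = 1.14 h.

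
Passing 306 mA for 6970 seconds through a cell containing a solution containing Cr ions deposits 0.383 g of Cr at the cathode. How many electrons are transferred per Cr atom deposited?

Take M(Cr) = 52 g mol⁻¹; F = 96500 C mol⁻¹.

Q = I·t = 0.3060 A × 6970.0 s = 2133 C, so n(e⁻) = 2133/96500 = 0.02210 mol.
n(Cr) deposited = 0.383 / 52 = 0.007365 mol.
Electrons per atom = n(e⁻)/n(Cr) = 0.02210 / 0.007365 = 3.00 ≈ 3, so the ion is Cr³⁺.

3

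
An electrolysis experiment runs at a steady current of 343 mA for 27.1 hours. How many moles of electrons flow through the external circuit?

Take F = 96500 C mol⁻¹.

Q = I·t = 0.3430 A × 97560 s = 33460 C.
n(e⁻) = Q/F = 33460 / 96500 = 0.347 mol.

0.347 mol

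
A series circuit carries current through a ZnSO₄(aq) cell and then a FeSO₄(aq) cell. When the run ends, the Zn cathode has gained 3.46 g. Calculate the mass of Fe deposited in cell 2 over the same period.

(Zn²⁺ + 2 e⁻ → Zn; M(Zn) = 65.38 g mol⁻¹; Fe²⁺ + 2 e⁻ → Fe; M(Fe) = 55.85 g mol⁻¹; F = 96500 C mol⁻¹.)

n(Zn) = 3.46 / 65.38 = 0.05292 mol.
Since Zn²⁺ + 2 e⁻ → Zn, n(e⁻) passed = 2 × 0.05292 = 0.1058 mol.
Cells in series carry the same charge, so the same 0.1058 mol of electrons passes through cell 2.
Fe²⁺ + 2 e⁻ → Fe, so n(Fe) = 0.1058 / 2 = 0.05292 mol.
m(Fe) = 0.05292 × 55.85 = 2.96 g.

2.96 g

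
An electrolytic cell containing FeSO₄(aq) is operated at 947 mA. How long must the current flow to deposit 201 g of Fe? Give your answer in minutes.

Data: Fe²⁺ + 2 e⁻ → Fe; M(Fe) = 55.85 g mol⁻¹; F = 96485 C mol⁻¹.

n(Fe) = m/M = 201 / 55.85 = 3.599 mol.
Each Fe atom requires 2 electrons, so n(e⁻) = 2 × 3.599 = 7.198 mol.
Q = n(e⁻)·F = 7.198 × 96485 = 694500 C.
t = Q/I = 694500 / 0.9470 A = 733400 s = 12200 min.

12200 min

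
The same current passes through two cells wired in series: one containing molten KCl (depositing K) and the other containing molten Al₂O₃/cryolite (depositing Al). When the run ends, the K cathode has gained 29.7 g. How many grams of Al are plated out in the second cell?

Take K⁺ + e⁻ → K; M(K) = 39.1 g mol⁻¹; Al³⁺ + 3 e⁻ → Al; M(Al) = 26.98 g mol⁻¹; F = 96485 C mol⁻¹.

n(K) = 29.7 / 39.1 = 0.7596 mol.
Since K⁺ + e⁻ → K, n(e⁻) passed = 1 × 0.7596 = 0.7596 mol.
Cells in series carry the same charge, so the same 0.7596 mol of electrons passes through cell 2.
Al³⁺ + 3 e⁻ → Al, so n(Al) = 0.7596 / 3 = 0.2532 mol.
m(Al) = 0.2532 × 26.98 = 6.83 g.

6.83 g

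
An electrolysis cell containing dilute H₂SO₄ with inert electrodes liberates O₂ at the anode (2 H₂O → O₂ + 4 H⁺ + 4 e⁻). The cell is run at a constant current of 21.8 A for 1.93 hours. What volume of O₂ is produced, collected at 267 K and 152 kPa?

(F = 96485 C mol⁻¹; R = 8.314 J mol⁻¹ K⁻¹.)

5.73 L

Q = I·t = 21.80 A × 6948.0 s = 151500 C.
n(e⁻) = Q/F = 151500 / 96485 = 1.570 mol.
4 electrons are transferred per O₂ molecule, so n(O₂) = 1.570 / 4 = 0.3925 mol.
V = nRT/P = (0.3925 × 8.314 × 267) / (152 × 10³ Pa) = 0.00573 m³ = 5.73 L.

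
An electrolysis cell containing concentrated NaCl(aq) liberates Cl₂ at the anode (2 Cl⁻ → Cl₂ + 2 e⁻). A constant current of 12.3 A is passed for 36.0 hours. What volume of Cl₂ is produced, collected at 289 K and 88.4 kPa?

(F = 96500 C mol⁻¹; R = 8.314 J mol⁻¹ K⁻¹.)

224 L

Q = I·t = 12.30 A × 129600 s = 1594000 C.
n(e⁻) = Q/F = 1594000 / 96500 = 16.52 mol.
2 electrons are transferred per Cl₂ molecule, so n(Cl₂) = 16.52 / 2 = 8.259 mol.
V = nRT/P = (8.259 × 8.314 × 289) / (88.4 × 10³ Pa) = 0.224 m³ = 224 L.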